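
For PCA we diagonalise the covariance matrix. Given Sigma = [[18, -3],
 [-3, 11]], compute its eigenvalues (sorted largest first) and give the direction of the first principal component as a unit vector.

Step 1 — characteristic polynomial of 2×2 Sigma:
  det(Sigma - λI) = λ² - trace · λ + det = 0.
  trace = 18 + 11 = 29, det = 18·11 - (-3)² = 189.
Step 2 — discriminant:
  Δ = trace² - 4·det = 841 - 756 = 85.
Step 3 — eigenvalues:
  λ = (trace ± √Δ)/2 = (29 ± 9.2195)/2,
  λ_1 = 19.1098,  λ_2 = 9.8902.

Step 4 — unit eigenvector for λ_1: solve (Sigma - λ_1 I)v = 0. First row:
  (18 - 19.1098)·v_x + (-3)·v_y = 0, i.e. (-1.1098)·v_x + (-3)·v_y = 0,
  so v ∝ (b, λ_1 - a) = (-3, 1.1098); multiply by -1 so the first entry is positive: u = (3, -1.1098).
  ||u|| = √((3)² + (-1.1098)²) = √(10.2316) ≈ 3.1987,
  v_1 = u/||u|| ≈ (0.9379, -0.3469) (||v_1|| = 1).

λ_1 = 19.1098,  λ_2 = 9.8902;  v_1 ≈ (0.9379, -0.3469)


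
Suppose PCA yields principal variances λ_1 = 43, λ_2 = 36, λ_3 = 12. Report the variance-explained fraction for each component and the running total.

Step 1 — total variance = trace(Sigma) = Σ λ_i = 43 + 36 + 12 = 91.

Step 2 — fraction explained by component i = λ_i / Σ λ:
  PC1: 43/91 = 0.4725
  PC2: 36/91 = 0.3956
  PC3: 12/91 = 0.1319

Step 3 — cumulative fraction after k components = (λ_1 + ... + λ_k) / Σ λ:
  k = 1: 43/91 = 0.4725
  k = 2: (43 + 36)/91 = 79/91 = 0.8681
  k = 3: (43 + 36 + 12)/91 = 91/91 = 1

Summary (fraction, with percent):

explained: PC1 0.4725 (47.25%), PC2 0.3956 (39.56%), PC3 0.1319 (13.19%);  cumulative: 0.4725, 0.8681, 1


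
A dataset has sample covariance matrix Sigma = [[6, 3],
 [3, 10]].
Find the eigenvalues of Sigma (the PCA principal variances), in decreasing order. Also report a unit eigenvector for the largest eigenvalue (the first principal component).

Step 1 — characteristic polynomial of 2×2 Sigma:
  det(Sigma - λI) = λ² - trace · λ + det = 0.
  trace = 6 + 10 = 16, det = 6·10 - (3)² = 51.
Step 2 — discriminant:
  Δ = trace² - 4·det = 256 - 204 = 52.
Step 3 — eigenvalues:
  λ = (trace ± √Δ)/2 = (16 ± 7.2111)/2,
  λ_1 = 11.6056,  λ_2 = 4.3944.

Step 4 — unit eigenvector for λ_1: solve (Sigma - λ_1 I)v = 0. First row:
  (6 - 11.6056)·v_x + (3)·v_y = 0, i.e. (-5.6056)·v_x + (3)·v_y = 0,
  so v ∝ (b, λ_1 - a) = (3, 5.6056) = u.
  ||u|| = √((3)² + (5.6056)²) = √(40.4222) ≈ 6.3578,
  v_1 = u/||u|| ≈ (0.4719, 0.8817) (||v_1|| = 1).

λ_1 = 11.6056,  λ_2 = 4.3944;  v_1 ≈ (0.4719, 0.8817)


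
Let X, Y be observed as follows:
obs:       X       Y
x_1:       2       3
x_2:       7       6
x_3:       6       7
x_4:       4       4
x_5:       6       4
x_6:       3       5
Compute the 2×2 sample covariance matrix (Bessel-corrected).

Step 1 — column means:
  mean(X) = (2 + 7 + 6 + 4 + 6 + 3) / 6 = 28/6 = 4.6667
  mean(Y) = (3 + 6 + 7 + 4 + 4 + 5) / 6 = 29/6 = 4.8333

Step 2 — sample covariance S[i,j] = (1/(n-1)) · Σ_k (x_{k,i} - mean_i) · (x_{k,j} - mean_j), with n-1 = 5.
  S[X,X] = ((-2.6667)·(-2.6667) + (2.3333)·(2.3333) + (1.3333)·(1.3333) + (-0.6667)·(-0.6667) + (1.3333)·(1.3333) + (-1.6667)·(-1.6667)) / 5 = 19.3333/5 = 3.8667
  S[X,Y] = ((-2.6667)·(-1.8333) + (2.3333)·(1.1667) + (1.3333)·(2.1667) + (-0.6667)·(-0.8333) + (1.3333)·(-0.8333) + (-1.6667)·(0.1667)) / 5 = 9.6667/5 = 1.9333
  S[Y,Y] = ((-1.8333)·(-1.8333) + (1.1667)·(1.1667) + (2.1667)·(2.1667) + (-0.8333)·(-0.8333) + (-0.8333)·(-0.8333) + (0.1667)·(0.1667)) / 5 = 10.8333/5 = 2.1667

S is symmetric (S[j,i] = S[i,j]). Assembling:

S = [[3.8667, 1.9333],
 [1.9333, 2.1667]]


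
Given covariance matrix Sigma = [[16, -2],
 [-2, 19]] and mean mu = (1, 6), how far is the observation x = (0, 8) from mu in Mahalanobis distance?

Step 1 — centre the observation: (x - mu) = (-1, 2).

Step 2 — invert Sigma. det(Sigma) = 16·19 - (-2)² = 300.
  Sigma^{-1} = (1/det) · [[d, -b], [-b, a]] = [[0.0633, 0.0067],
 [0.0067, 0.0533]].

Step 3 — form the quadratic (x - mu)^T · Sigma^{-1} · (x - mu):
  Sigma^{-1} · (x - mu) = (-0.05, 0.1).
  (x - mu)^T · [Sigma^{-1} · (x - mu)] = (-1)·(-0.05) + (2)·(0.1) = 0.25.

Step 4 — take square root: d = √(0.25) ≈ 0.5.

d(x, mu) = √(0.25) ≈ 0.5


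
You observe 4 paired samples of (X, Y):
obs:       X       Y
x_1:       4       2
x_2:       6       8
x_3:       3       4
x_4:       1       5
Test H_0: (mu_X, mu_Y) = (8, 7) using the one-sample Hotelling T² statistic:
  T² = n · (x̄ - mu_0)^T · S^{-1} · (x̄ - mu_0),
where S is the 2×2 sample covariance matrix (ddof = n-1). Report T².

Step 1 — sample mean vector:
  mean(X) = (4 + 6 + 3 + 1) / 4 = 14/4 = 3.5
  mean(Y) = (2 + 8 + 4 + 5) / 4 = 19/4 = 4.75
  x̄ = (3.5, 4.75),  deviation x̄ - mu_0 = (3.5, 4.75) - (8, 7) = (-4.5, -2.25).

Step 2 — sample covariance matrix, S[i,j] = (1/(n-1)) · Σ_k (x_{k,i} - mean_i) · (x_{k,j} - mean_j), divisor n-1 = 3:
  S[X,X] = ((0.5)·(0.5) + (2.5)·(2.5) + (-0.5)·(-0.5) + (-2.5)·(-2.5)) / 3 = 13/3 = 4.3333
  S[X,Y] = ((0.5)·(-2.75) + (2.5)·(3.25) + (-0.5)·(-0.75) + (-2.5)·(0.25)) / 3 = 6.5/3 = 2.1667
  S[Y,Y] = ((-2.75)·(-2.75) + (3.25)·(3.25) + (-0.75)·(-0.75) + (0.25)·(0.25)) / 3 = 18.75/3 = 6.25
  S = [[4.3333, 2.1667],
 [2.1667, 6.25]].

Step 3 — invert S. det(S) = 4.3333·6.25 - (2.1667)² = 22.3889.
  S^{-1} = (1/det) · [[d, -b], [-b, a]] = [[0.2792, -0.0968],
 [-0.0968, 0.1935]].

Step 4 — quadratic form (x̄ - mu_0)^T · S^{-1} · (x̄ - mu_0):
  S^{-1} · (x̄ - mu_0) = (-1.0385, 0),
  (x̄ - mu_0)^T · [...] = (-4.5)·(-1.0385) + (-2.25)·(0) = 4.6731.

Step 5 — scale by n: T² = 4 · 4.6731 = 18.6923.

T² ≈ 18.6923


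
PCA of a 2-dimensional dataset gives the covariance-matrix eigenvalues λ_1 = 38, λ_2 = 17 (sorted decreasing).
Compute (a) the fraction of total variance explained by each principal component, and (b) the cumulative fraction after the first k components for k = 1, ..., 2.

Step 1 — total variance = trace(Sigma) = Σ λ_i = 38 + 17 = 55.

Step 2 — fraction explained by component i = λ_i / Σ λ:
  PC1: 38/55 = 0.6909
  PC2: 17/55 = 0.3091

Step 3 — cumulative fraction after k components = (λ_1 + ... + λ_k) / Σ λ:
  k = 1: 38/55 = 0.6909
  k = 2: (38 + 17)/55 = 55/55 = 1

Summary (fraction, with percent):

explained: PC1 0.6909 (69.09%), PC2 0.3091 (30.91%);  cumulative: 0.6909, 1


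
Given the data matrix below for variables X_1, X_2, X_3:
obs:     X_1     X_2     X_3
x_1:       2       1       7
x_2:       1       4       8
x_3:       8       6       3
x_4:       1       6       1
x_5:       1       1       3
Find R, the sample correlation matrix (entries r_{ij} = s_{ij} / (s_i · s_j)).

Step 1 — column means:
  mean(X_1) = (2 + 1 + 8 + 1 + 1) / 5 = 13/5 = 2.6
  mean(X_2) = (1 + 4 + 6 + 6 + 1) / 5 = 18/5 = 3.6
  mean(X_3) = (7 + 8 + 3 + 1 + 3) / 5 = 22/5 = 4.4

Step 2 — sample variances and covariances s[i,j] = (1/(n-1)) · Σ_k (x_{k,i} - mean_i) · (x_{k,j} - mean_j), with n-1 = 4:
  s[X_1,X_1] = ((-0.6)·(-0.6) + (-1.6)·(-1.6) + (5.4)·(5.4) + (-1.6)·(-1.6) + (-1.6)·(-1.6)) / 4 = 37.2/4 = 9.3
  s[X_1,X_2] = ((-0.6)·(-2.6) + (-1.6)·(0.4) + (5.4)·(2.4) + (-1.6)·(2.4) + (-1.6)·(-2.6)) / 4 = 14.2/4 = 3.55
  s[X_1,X_3] = ((-0.6)·(2.6) + (-1.6)·(3.6) + (5.4)·(-1.4) + (-1.6)·(-3.4) + (-1.6)·(-1.4)) / 4 = -7.2/4 = -1.8
  s[X_2,X_2] = ((-2.6)·(-2.6) + (0.4)·(0.4) + (2.4)·(2.4) + (2.4)·(2.4) + (-2.6)·(-2.6)) / 4 = 25.2/4 = 6.3
  s[X_2,X_3] = ((-2.6)·(2.6) + (0.4)·(3.6) + (2.4)·(-1.4) + (2.4)·(-3.4) + (-2.6)·(-1.4)) / 4 = -13.2/4 = -3.3
  s[X_3,X_3] = ((2.6)·(2.6) + (3.6)·(3.6) + (-1.4)·(-1.4) + (-3.4)·(-3.4) + (-1.4)·(-1.4)) / 4 = 35.2/4 = 8.8
  Sample standard deviations s_i = √(s[i,i]):
  s(X_1) = √(9.3) = 3.0496
  s(X_2) = √(6.3) = 2.51
  s(X_3) = √(8.8) = 2.9665

Step 3 — r_{ij} = s_{ij} / (s_i · s_j):
  r[X_1,X_1] = 1 (diagonal).
  r[X_1,X_2] = 3.55 / (3.0496 · 2.51) = 3.55 / 7.6544 = 0.4638
  r[X_1,X_3] = -1.8 / (3.0496 · 2.9665) = -1.8 / 9.0465 = -0.199
  r[X_2,X_2] = 1 (diagonal).
  r[X_2,X_3] = -3.3 / (2.51 · 2.9665) = -3.3 / 7.4458 = -0.4432
  r[X_3,X_3] = 1 (diagonal).

R is symmetric with unit diagonal. Assembling:

R = [[1, 0.4638, -0.199],
 [0.4638, 1, -0.4432],
 [-0.199, -0.4432, 1]]


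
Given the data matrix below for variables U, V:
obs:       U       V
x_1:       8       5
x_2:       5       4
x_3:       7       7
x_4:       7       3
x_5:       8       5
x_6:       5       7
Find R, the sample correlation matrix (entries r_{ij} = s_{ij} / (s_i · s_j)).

Step 1 — column means:
  mean(U) = (8 + 5 + 7 + 7 + 8 + 5) / 6 = 40/6 = 6.6667
  mean(V) = (5 + 4 + 7 + 3 + 5 + 7) / 6 = 31/6 = 5.1667

Step 2 — sample variances and covariances s[i,j] = (1/(n-1)) · Σ_k (x_{k,i} - mean_i) · (x_{k,j} - mean_j), with n-1 = 5:
  s[U,U] = ((1.3333)·(1.3333) + (-1.6667)·(-1.6667) + (0.3333)·(0.3333) + (0.3333)·(0.3333) + (1.3333)·(1.3333) + (-1.6667)·(-1.6667)) / 5 = 9.3333/5 = 1.8667
  s[U,V] = ((1.3333)·(-0.1667) + (-1.6667)·(-1.1667) + (0.3333)·(1.8333) + (0.3333)·(-2.1667) + (1.3333)·(-0.1667) + (-1.6667)·(1.8333)) / 5 = -1.6667/5 = -0.3333
  s[V,V] = ((-0.1667)·(-0.1667) + (-1.1667)·(-1.1667) + (1.8333)·(1.8333) + (-2.1667)·(-2.1667) + (-0.1667)·(-0.1667) + (1.8333)·(1.8333)) / 5 = 12.8333/5 = 2.5667
  Sample standard deviations s_i = √(s[i,i]):
  s(U) = √(1.8667) = 1.3663
  s(V) = √(2.5667) = 1.6021

Step 3 — r_{ij} = s_{ij} / (s_i · s_j):
  r[U,U] = 1 (diagonal).
  r[U,V] = -0.3333 / (1.3663 · 1.6021) = -0.3333 / 2.1889 = -0.1523
  r[V,V] = 1 (diagonal).

R is symmetric with unit diagonal. Assembling:

R = [[1, -0.1523],
 [-0.1523, 1]]


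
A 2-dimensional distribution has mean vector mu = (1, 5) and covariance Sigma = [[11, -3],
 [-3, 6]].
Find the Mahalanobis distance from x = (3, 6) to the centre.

Step 1 — centre the observation: (x - mu) = (2, 1).

Step 2 — invert Sigma. det(Sigma) = 11·6 - (-3)² = 57.
  Sigma^{-1} = (1/det) · [[d, -b], [-b, a]] = [[0.1053, 0.0526],
 [0.0526, 0.193]].

Step 3 — form the quadratic (x - mu)^T · Sigma^{-1} · (x - mu):
  Sigma^{-1} · (x - mu) = (0.2632, 0.2982).
  (x - mu)^T · [Sigma^{-1} · (x - mu)] = (2)·(0.2632) + (1)·(0.2982) = 0.8246.

Step 4 — take square root: d = √(0.8246) ≈ 0.9081.

d(x, mu) = √(0.8246) ≈ 0.9081


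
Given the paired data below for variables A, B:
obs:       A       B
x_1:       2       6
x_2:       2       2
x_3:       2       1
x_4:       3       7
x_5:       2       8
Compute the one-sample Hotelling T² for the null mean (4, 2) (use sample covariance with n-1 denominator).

Step 1 — sample mean vector:
  mean(A) = (2 + 2 + 2 + 3 + 2) / 5 = 11/5 = 2.2
  mean(B) = (6 + 2 + 1 + 7 + 8) / 5 = 24/5 = 4.8
  x̄ = (2.2, 4.8),  deviation x̄ - mu_0 = (2.2, 4.8) - (4, 2) = (-1.8, 2.8).

Step 2 — sample covariance matrix, S[i,j] = (1/(n-1)) · Σ_k (x_{k,i} - mean_i) · (x_{k,j} - mean_j), divisor n-1 = 4:
  S[A,A] = ((-0.2)·(-0.2) + (-0.2)·(-0.2) + (-0.2)·(-0.2) + (0.8)·(0.8) + (-0.2)·(-0.2)) / 4 = 0.8/4 = 0.2
  S[A,B] = ((-0.2)·(1.2) + (-0.2)·(-2.8) + (-0.2)·(-3.8) + (0.8)·(2.2) + (-0.2)·(3.2)) / 4 = 2.2/4 = 0.55
  S[B,B] = ((1.2)·(1.2) + (-2.8)·(-2.8) + (-3.8)·(-3.8) + (2.2)·(2.2) + (3.2)·(3.2)) / 4 = 38.8/4 = 9.7
  S = [[0.2, 0.55],
 [0.55, 9.7]].

Step 3 — invert S. det(S) = 0.2·9.7 - (0.55)² = 1.6375.
  S^{-1} = (1/det) · [[d, -b], [-b, a]] = [[5.9237, -0.3359],
 [-0.3359, 0.1221]].

Step 4 — quadratic form (x̄ - mu_0)^T · S^{-1} · (x̄ - mu_0):
  S^{-1} · (x̄ - mu_0) = (-11.6031, 0.9466),
  (x̄ - mu_0)^T · [...] = (-1.8)·(-11.6031) + (2.8)·(0.9466) = 23.5359.

Step 5 — scale by n: T² = 5 · 23.5359 = 117.6794.

T² ≈ 117.6794


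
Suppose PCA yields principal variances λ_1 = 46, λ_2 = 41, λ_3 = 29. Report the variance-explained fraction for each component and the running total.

Step 1 — total variance = trace(Sigma) = Σ λ_i = 46 + 41 + 29 = 116.

Step 2 — fraction explained by component i = λ_i / Σ λ:
  PC1: 46/116 = 0.3966
  PC2: 41/116 = 0.3534
  PC3: 29/116 = 0.25

Step 3 — cumulative fraction after k components = (λ_1 + ... + λ_k) / Σ λ:
  k = 1: 46/116 = 0.3966
  k = 2: (46 + 41)/116 = 87/116 = 0.75
  k = 3: (46 + 41 + 29)/116 = 116/116 = 1

Summary (fraction, with percent):

explained: PC1 0.3966 (39.66%), PC2 0.3534 (35.34%), PC3 0.25 (25%);  cumulative: 0.3966, 0.75, 1


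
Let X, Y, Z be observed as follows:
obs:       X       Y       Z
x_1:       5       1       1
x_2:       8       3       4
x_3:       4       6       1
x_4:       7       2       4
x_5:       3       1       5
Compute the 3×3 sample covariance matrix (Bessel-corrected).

Step 1 — column means:
  mean(X) = (5 + 8 + 4 + 7 + 3) / 5 = 27/5 = 5.4
  mean(Y) = (1 + 3 + 6 + 2 + 1) / 5 = 13/5 = 2.6
  mean(Z) = (1 + 4 + 1 + 4 + 5) / 5 = 15/5 = 3

Step 2 — sample covariance S[i,j] = (1/(n-1)) · Σ_k (x_{k,i} - mean_i) · (x_{k,j} - mean_j), with n-1 = 4.
  S[X,X] = ((-0.4)·(-0.4) + (2.6)·(2.6) + (-1.4)·(-1.4) + (1.6)·(1.6) + (-2.4)·(-2.4)) / 4 = 17.2/4 = 4.3
  S[X,Y] = ((-0.4)·(-1.6) + (2.6)·(0.4) + (-1.4)·(3.4) + (1.6)·(-0.6) + (-2.4)·(-1.6)) / 4 = -0.2/4 = -0.05
  S[X,Z] = ((-0.4)·(-2) + (2.6)·(1) + (-1.4)·(-2) + (1.6)·(1) + (-2.4)·(2)) / 4 = 3/4 = 0.75
  S[Y,Y] = ((-1.6)·(-1.6) + (0.4)·(0.4) + (3.4)·(3.4) + (-0.6)·(-0.6) + (-1.6)·(-1.6)) / 4 = 17.2/4 = 4.3
  S[Y,Z] = ((-1.6)·(-2) + (0.4)·(1) + (3.4)·(-2) + (-0.6)·(1) + (-1.6)·(2)) / 4 = -7/4 = -1.75
  S[Z,Z] = ((-2)·(-2) + (1)·(1) + (-2)·(-2) + (1)·(1) + (2)·(2)) / 4 = 14/4 = 3.5

S is symmetric (S[j,i] = S[i,j]). Assembling:

S = [[4.3, -0.05, 0.75],
 [-0.05, 4.3, -1.75],
 [0.75, -1.75, 3.5]]


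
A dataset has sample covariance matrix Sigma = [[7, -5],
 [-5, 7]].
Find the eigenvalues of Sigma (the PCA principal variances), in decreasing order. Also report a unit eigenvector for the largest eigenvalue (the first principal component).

Step 1 — characteristic polynomial of 2×2 Sigma:
  det(Sigma - λI) = λ² - trace · λ + det = 0.
  trace = 7 + 7 = 14, det = 7·7 - (-5)² = 24.
Step 2 — discriminant:
  Δ = trace² - 4·det = 196 - 96 = 100.
Step 3 — eigenvalues:
  λ = (trace ± √Δ)/2 = (14 ± 10)/2,
  λ_1 = 12,  λ_2 = 2.

Step 4 — unit eigenvector for λ_1: solve (Sigma - λ_1 I)v = 0. First row:
  (7 - 12)·v_x + (-5)·v_y = 0, i.e. (-5)·v_x + (-5)·v_y = 0,
  so v ∝ (b, λ_1 - a) = (-5, 5); multiply by -1 so the first entry is positive: u = (5, -5).
  ||u|| = √((5)² + (-5)²) = √(50) ≈ 7.0711,
  v_1 = u/||u|| ≈ (0.7071, -0.7071) (||v_1|| = 1).

λ_1 = 12,  λ_2 = 2;  v_1 ≈ (0.7071, -0.7071)


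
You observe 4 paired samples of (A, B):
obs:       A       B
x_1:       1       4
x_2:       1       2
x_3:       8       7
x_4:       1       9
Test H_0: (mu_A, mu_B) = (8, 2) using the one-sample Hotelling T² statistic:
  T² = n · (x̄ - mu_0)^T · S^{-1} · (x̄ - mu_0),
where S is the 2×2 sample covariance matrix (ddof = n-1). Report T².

Step 1 — sample mean vector:
  mean(A) = (1 + 1 + 8 + 1) / 4 = 11/4 = 2.75
  mean(B) = (4 + 2 + 7 + 9) / 4 = 22/4 = 5.5
  x̄ = (2.75, 5.5),  deviation x̄ - mu_0 = (2.75, 5.5) - (8, 2) = (-5.25, 3.5).

Step 2 — sample covariance matrix, S[i,j] = (1/(n-1)) · Σ_k (x_{k,i} - mean_i) · (x_{k,j} - mean_j), divisor n-1 = 3:
  S[A,A] = ((-1.75)·(-1.75) + (-1.75)·(-1.75) + (5.25)·(5.25) + (-1.75)·(-1.75)) / 3 = 36.75/3 = 12.25
  S[A,B] = ((-1.75)·(-1.5) + (-1.75)·(-3.5) + (5.25)·(1.5) + (-1.75)·(3.5)) / 3 = 10.5/3 = 3.5
  S[B,B] = ((-1.5)·(-1.5) + (-3.5)·(-3.5) + (1.5)·(1.5) + (3.5)·(3.5)) / 3 = 29/3 = 9.6667
  S = [[12.25, 3.5],
 [3.5, 9.6667]].

Step 3 — invert S. det(S) = 12.25·9.6667 - (3.5)² = 106.1667.
  S^{-1} = (1/det) · [[d, -b], [-b, a]] = [[0.0911, -0.033],
 [-0.033, 0.1154]].

Step 4 — quadratic form (x̄ - mu_0)^T · S^{-1} · (x̄ - mu_0):
  S^{-1} · (x̄ - mu_0) = (-0.5934, 0.5769),
  (x̄ - mu_0)^T · [...] = (-5.25)·(-0.5934) + (3.5)·(0.5769) = 5.1346.

Step 5 — scale by n: T² = 4 · 5.1346 = 20.5385.

T² ≈ 20.5385


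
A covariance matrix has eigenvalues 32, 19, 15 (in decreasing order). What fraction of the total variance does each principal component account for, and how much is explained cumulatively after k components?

Step 1 — total variance = trace(Sigma) = Σ λ_i = 32 + 19 + 15 = 66.

Step 2 — fraction explained by component i = λ_i / Σ λ:
  PC1: 32/66 = 0.4848
  PC2: 19/66 = 0.2879
  PC3: 15/66 = 0.2273

Step 3 — cumulative fraction after k components = (λ_1 + ... + λ_k) / Σ λ:
  k = 1: 32/66 = 0.4848
  k = 2: (32 + 19)/66 = 51/66 = 0.7727
  k = 3: (32 + 19 + 15)/66 = 66/66 = 1

Summary (fraction, with percent):

explained: PC1 0.4848 (48.48%), PC2 0.2879 (28.79%), PC3 0.2273 (22.73%);  cumulative: 0.4848, 0.7727, 1


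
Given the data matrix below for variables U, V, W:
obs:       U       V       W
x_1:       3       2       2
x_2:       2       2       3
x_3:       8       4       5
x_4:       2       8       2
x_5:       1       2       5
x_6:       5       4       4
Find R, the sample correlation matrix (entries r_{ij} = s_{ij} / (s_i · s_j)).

Step 1 — column means:
  mean(U) = (3 + 2 + 8 + 2 + 1 + 5) / 6 = 21/6 = 3.5
  mean(V) = (2 + 2 + 4 + 8 + 2 + 4) / 6 = 22/6 = 3.6667
  mean(W) = (2 + 3 + 5 + 2 + 5 + 4) / 6 = 21/6 = 3.5

Step 2 — sample variances and covariances s[i,j] = (1/(n-1)) · Σ_k (x_{k,i} - mean_i) · (x_{k,j} - mean_j), with n-1 = 5:
  s[U,U] = ((-0.5)·(-0.5) + (-1.5)·(-1.5) + (4.5)·(4.5) + (-1.5)·(-1.5) + (-2.5)·(-2.5) + (1.5)·(1.5)) / 5 = 33.5/5 = 6.7
  s[U,V] = ((-0.5)·(-1.6667) + (-1.5)·(-1.6667) + (4.5)·(0.3333) + (-1.5)·(4.3333) + (-2.5)·(-1.6667) + (1.5)·(0.3333)) / 5 = 3/5 = 0.6
  s[U,W] = ((-0.5)·(-1.5) + (-1.5)·(-0.5) + (4.5)·(1.5) + (-1.5)·(-1.5) + (-2.5)·(1.5) + (1.5)·(0.5)) / 5 = 7.5/5 = 1.5
  s[V,V] = ((-1.6667)·(-1.6667) + (-1.6667)·(-1.6667) + (0.3333)·(0.3333) + (4.3333)·(4.3333) + (-1.6667)·(-1.6667) + (0.3333)·(0.3333)) / 5 = 27.3333/5 = 5.4667
  s[V,W] = ((-1.6667)·(-1.5) + (-1.6667)·(-0.5) + (0.3333)·(1.5) + (4.3333)·(-1.5) + (-1.6667)·(1.5) + (0.3333)·(0.5)) / 5 = -5/5 = -1
  s[W,W] = ((-1.5)·(-1.5) + (-0.5)·(-0.5) + (1.5)·(1.5) + (-1.5)·(-1.5) + (1.5)·(1.5) + (0.5)·(0.5)) / 5 = 9.5/5 = 1.9
  Sample standard deviations s_i = √(s[i,i]):
  s(U) = √(6.7) = 2.5884
  s(V) = √(5.4667) = 2.3381
  s(W) = √(1.9) = 1.3784

Step 3 — r_{ij} = s_{ij} / (s_i · s_j):
  r[U,U] = 1 (diagonal).
  r[U,V] = 0.6 / (2.5884 · 2.3381) = 0.6 / 6.052 = 0.0991
  r[U,W] = 1.5 / (2.5884 · 1.3784) = 1.5 / 3.5679 = 0.4204
  r[V,V] = 1 (diagonal).
  r[V,W] = -1 / (2.3381 · 1.3784) = -1 / 3.2228 = -0.3103
  r[W,W] = 1 (diagonal).

R is symmetric with unit diagonal. Assembling:

R = [[1, 0.0991, 0.4204],
 [0.0991, 1, -0.3103],
 [0.4204, -0.3103, 1]]


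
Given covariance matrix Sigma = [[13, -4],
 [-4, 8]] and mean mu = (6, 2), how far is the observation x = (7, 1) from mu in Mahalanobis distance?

Step 1 — centre the observation: (x - mu) = (1, -1).

Step 2 — invert Sigma. det(Sigma) = 13·8 - (-4)² = 88.
  Sigma^{-1} = (1/det) · [[d, -b], [-b, a]] = [[0.0909, 0.0455],
 [0.0455, 0.1477]].

Step 3 — form the quadratic (x - mu)^T · Sigma^{-1} · (x - mu):
  Sigma^{-1} · (x - mu) = (0.0455, -0.1023).
  (x - mu)^T · [Sigma^{-1} · (x - mu)] = (1)·(0.0455) + (-1)·(-0.1023) = 0.1477.

Step 4 — take square root: d = √(0.1477) ≈ 0.3844.

d(x, mu) = √(0.1477) ≈ 0.3844


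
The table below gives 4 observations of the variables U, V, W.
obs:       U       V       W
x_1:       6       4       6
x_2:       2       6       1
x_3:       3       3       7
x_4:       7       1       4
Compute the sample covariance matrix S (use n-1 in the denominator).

Step 1 — column means:
  mean(U) = (6 + 2 + 3 + 7) / 4 = 18/4 = 4.5
  mean(V) = (4 + 6 + 3 + 1) / 4 = 14/4 = 3.5
  mean(W) = (6 + 1 + 7 + 4) / 4 = 18/4 = 4.5

Step 2 — sample covariance S[i,j] = (1/(n-1)) · Σ_k (x_{k,i} - mean_i) · (x_{k,j} - mean_j), with n-1 = 3.
  S[U,U] = ((1.5)·(1.5) + (-2.5)·(-2.5) + (-1.5)·(-1.5) + (2.5)·(2.5)) / 3 = 17/3 = 5.6667
  S[U,V] = ((1.5)·(0.5) + (-2.5)·(2.5) + (-1.5)·(-0.5) + (2.5)·(-2.5)) / 3 = -11/3 = -3.6667
  S[U,W] = ((1.5)·(1.5) + (-2.5)·(-3.5) + (-1.5)·(2.5) + (2.5)·(-0.5)) / 3 = 6/3 = 2
  S[V,V] = ((0.5)·(0.5) + (2.5)·(2.5) + (-0.5)·(-0.5) + (-2.5)·(-2.5)) / 3 = 13/3 = 4.3333
  S[V,W] = ((0.5)·(1.5) + (2.5)·(-3.5) + (-0.5)·(2.5) + (-2.5)·(-0.5)) / 3 = -8/3 = -2.6667
  S[W,W] = ((1.5)·(1.5) + (-3.5)·(-3.5) + (2.5)·(2.5) + (-0.5)·(-0.5)) / 3 = 21/3 = 7

S is symmetric (S[j,i] = S[i,j]). Assembling:

S = [[5.6667, -3.6667, 2],
 [-3.6667, 4.3333, -2.6667],
 [2, -2.6667, 7]]


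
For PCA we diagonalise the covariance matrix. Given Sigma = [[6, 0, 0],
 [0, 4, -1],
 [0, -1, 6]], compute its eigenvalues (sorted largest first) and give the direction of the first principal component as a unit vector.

Step 1 — characteristic polynomial p(λ) = det(λI - Sigma) = λ³ - tr·λ² + c_1·λ - det, where tr = trace, c_1 = sum of the principal 2×2 minors, det = det(Sigma):
  tr = 6 + 4 + 6 = 16,
  c_1 = (6·4 - (0)²) + (6·6 - (0)²) + (4·6 - (-1)²) = 24 + 36 + 23 = 83,
  det = 6·(4·6 - (-1)²) - (0)·((0)·6 - (-1)·(0)) + (0)·((0)·(-1) - 4·(0)) = 6·(23) - (0)·(0) + (0)·(0) = 138.
  So p(λ) = λ³ - 16λ² + 83λ - 138.
Step 2 — look for an integer root (rational root theorem: any rational root is an integer divisor of 138). Testing λ = 6:
  p(6) = 216 - 576 + 498 - 138 = 0  ✓
  Dividing out (λ - 6): p(λ) = (λ - 6)(λ² - 10λ + 23).
Step 3 — remaining eigenvalues from the quadratic λ² - 10λ + 23 = 0:
  Δ = 10² - 4·23 = 100 - 92 = 8,  λ = (10 ± √8)/2 = (10 ± 2.8284)/2 ≈ 6.4142 or 3.5858.
  Sorted: λ_1 = 6.4142,  λ_2 = 6,  λ_3 = 3.5858  (check: sum = 16 = tr ✓).

Step 4 — unit eigenvector for λ_1 ≈ 6.4142: v spans the null space of (Sigma - λ_1 I), whose rows are
  r_1 = (-0.4142, 0, 0),  r_2 = (0, -2.4142, -1),  r_3 = (0, -1, -0.4142).
  v is orthogonal to every row, so take v ∝ r_1 × r_2 = ((0)·(-1) - (0)·(-2.4142), (0)·(0) - (-0.4142)·(-1), (-0.4142)·(-2.4142) - (0)·(0)) ≈ (0, -0.4142, 1).
  Rescale (multiply by -1 so the first nonzero entry is positive): u = (0, 0.4142, -1).
  ||u|| = √((0)² + (0.4142)² + (-1)²) = √(1.1716) ≈ 1.0824,  v_1 = u/||u|| ≈ (0, 0.3827, -0.9239) (||v_1|| = 1).

λ_1 = 6.4142,  λ_2 = 6,  λ_3 = 3.5858;  v_1 ≈ (0, 0.3827, -0.9239)


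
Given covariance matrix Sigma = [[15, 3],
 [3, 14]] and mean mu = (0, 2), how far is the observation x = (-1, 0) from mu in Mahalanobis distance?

Step 1 — centre the observation: (x - mu) = (-1, -2).

Step 2 — invert Sigma. det(Sigma) = 15·14 - (3)² = 201.
  Sigma^{-1} = (1/det) · [[d, -b], [-b, a]] = [[0.0697, -0.0149],
 [-0.0149, 0.0746]].

Step 3 — form the quadratic (x - mu)^T · Sigma^{-1} · (x - mu):
  Sigma^{-1} · (x - mu) = (-0.0398, -0.1343).
  (x - mu)^T · [Sigma^{-1} · (x - mu)] = (-1)·(-0.0398) + (-2)·(-0.1343) = 0.3085.

Step 4 — take square root: d = √(0.3085) ≈ 0.5554.

d(x, mu) = √(0.3085) ≈ 0.5554


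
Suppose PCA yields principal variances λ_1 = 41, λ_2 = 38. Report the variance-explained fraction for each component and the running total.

Step 1 — total variance = trace(Sigma) = Σ λ_i = 41 + 38 = 79.

Step 2 — fraction explained by component i = λ_i / Σ λ:
  PC1: 41/79 = 0.519
  PC2: 38/79 = 0.481

Step 3 — cumulative fraction after k components = (λ_1 + ... + λ_k) / Σ λ:
  k = 1: 41/79 = 0.519
  k = 2: (41 + 38)/79 = 79/79 = 1

Summary (fraction, with percent):

explained: PC1 0.519 (51.9%), PC2 0.481 (48.1%);  cumulative: 0.519, 1


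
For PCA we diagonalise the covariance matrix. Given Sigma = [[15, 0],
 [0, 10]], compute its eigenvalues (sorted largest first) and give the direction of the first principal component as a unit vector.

Step 1 — characteristic polynomial of 2×2 Sigma:
  det(Sigma - λI) = λ² - trace · λ + det = 0.
  trace = 15 + 10 = 25, det = 15·10 - (0)² = 150.
Step 2 — discriminant:
  Δ = trace² - 4·det = 625 - 600 = 25.
Step 3 — eigenvalues:
  λ = (trace ± √Δ)/2 = (25 ± 5)/2,
  λ_1 = 15,  λ_2 = 10.

Step 4 — unit eigenvector for λ_1: Sigma is diagonal, so its eigenvectors are the coordinate axes. λ_1 = 15 is the diagonal entry on the first coordinate axis, hence
  v_1 = (1, 0) (||v_1|| = 1).

λ_1 = 15,  λ_2 = 10;  v_1 ≈ (1, 0)


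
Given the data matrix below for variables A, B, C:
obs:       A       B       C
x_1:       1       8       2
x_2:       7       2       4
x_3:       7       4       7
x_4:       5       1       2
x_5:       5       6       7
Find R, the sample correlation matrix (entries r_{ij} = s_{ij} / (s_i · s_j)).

Step 1 — column means:
  mean(A) = (1 + 7 + 7 + 5 + 5) / 5 = 25/5 = 5
  mean(B) = (8 + 2 + 4 + 1 + 6) / 5 = 21/5 = 4.2
  mean(C) = (2 + 4 + 7 + 2 + 7) / 5 = 22/5 = 4.4

Step 2 — sample variances and covariances s[i,j] = (1/(n-1)) · Σ_k (x_{k,i} - mean_i) · (x_{k,j} - mean_j), with n-1 = 4:
  s[A,A] = ((-4)·(-4) + (2)·(2) + (2)·(2) + (0)·(0) + (0)·(0)) / 4 = 24/4 = 6
  s[A,B] = ((-4)·(3.8) + (2)·(-2.2) + (2)·(-0.2) + (0)·(-3.2) + (0)·(1.8)) / 4 = -20/4 = -5
  s[A,C] = ((-4)·(-2.4) + (2)·(-0.4) + (2)·(2.6) + (0)·(-2.4) + (0)·(2.6)) / 4 = 14/4 = 3.5
  s[B,B] = ((3.8)·(3.8) + (-2.2)·(-2.2) + (-0.2)·(-0.2) + (-3.2)·(-3.2) + (1.8)·(1.8)) / 4 = 32.8/4 = 8.2
  s[B,C] = ((3.8)·(-2.4) + (-2.2)·(-0.4) + (-0.2)·(2.6) + (-3.2)·(-2.4) + (1.8)·(2.6)) / 4 = 3.6/4 = 0.9
  s[C,C] = ((-2.4)·(-2.4) + (-0.4)·(-0.4) + (2.6)·(2.6) + (-2.4)·(-2.4) + (2.6)·(2.6)) / 4 = 25.2/4 = 6.3
  Sample standard deviations s_i = √(s[i,i]):
  s(A) = √(6) = 2.4495
  s(B) = √(8.2) = 2.8636
  s(C) = √(6.3) = 2.51

Step 3 — r_{ij} = s_{ij} / (s_i · s_j):
  r[A,A] = 1 (diagonal).
  r[A,B] = -5 / (2.4495 · 2.8636) = -5 / 7.0143 = -0.7128
  r[A,C] = 3.5 / (2.4495 · 2.51) = 3.5 / 6.1482 = 0.5693
  r[B,B] = 1 (diagonal).
  r[B,C] = 0.9 / (2.8636 · 2.51) = 0.9 / 7.1875 = 0.1252
  r[C,C] = 1 (diagonal).

R is symmetric with unit diagonal. Assembling:

R = [[1, -0.7128, 0.5693],
 [-0.7128, 1, 0.1252],
 [0.5693, 0.1252, 1]]


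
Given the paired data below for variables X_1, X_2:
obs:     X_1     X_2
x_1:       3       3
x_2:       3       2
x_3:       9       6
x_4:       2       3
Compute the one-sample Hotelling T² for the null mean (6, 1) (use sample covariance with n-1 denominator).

Step 1 — sample mean vector:
  mean(X_1) = (3 + 3 + 9 + 2) / 4 = 17/4 = 4.25
  mean(X_2) = (3 + 2 + 6 + 3) / 4 = 14/4 = 3.5
  x̄ = (4.25, 3.5),  deviation x̄ - mu_0 = (4.25, 3.5) - (6, 1) = (-1.75, 2.5).

Step 2 — sample covariance matrix, S[i,j] = (1/(n-1)) · Σ_k (x_{k,i} - mean_i) · (x_{k,j} - mean_j), divisor n-1 = 3:
  S[X_1,X_1] = ((-1.25)·(-1.25) + (-1.25)·(-1.25) + (4.75)·(4.75) + (-2.25)·(-2.25)) / 3 = 30.75/3 = 10.25
  S[X_1,X_2] = ((-1.25)·(-0.5) + (-1.25)·(-1.5) + (4.75)·(2.5) + (-2.25)·(-0.5)) / 3 = 15.5/3 = 5.1667
  S[X_2,X_2] = ((-0.5)·(-0.5) + (-1.5)·(-1.5) + (2.5)·(2.5) + (-0.5)·(-0.5)) / 3 = 9/3 = 3
  S = [[10.25, 5.1667],
 [5.1667, 3]].

Step 3 — invert S. det(S) = 10.25·3 - (5.1667)² = 4.0556.
  S^{-1} = (1/det) · [[d, -b], [-b, a]] = [[0.7397, -1.274],
 [-1.274, 2.5274]].

Step 4 — quadratic form (x̄ - mu_0)^T · S^{-1} · (x̄ - mu_0):
  S^{-1} · (x̄ - mu_0) = (-4.4795, 8.5479),
  (x̄ - mu_0)^T · [...] = (-1.75)·(-4.4795) + (2.5)·(8.5479) = 29.2089.

Step 5 — scale by n: T² = 4 · 29.2089 = 116.8356.

T² ≈ 116.8356


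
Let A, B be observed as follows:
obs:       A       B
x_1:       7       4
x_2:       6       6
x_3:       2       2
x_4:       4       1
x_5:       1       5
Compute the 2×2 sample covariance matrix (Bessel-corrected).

Step 1 — column means:
  mean(A) = (7 + 6 + 2 + 4 + 1) / 5 = 20/5 = 4
  mean(B) = (4 + 6 + 2 + 1 + 5) / 5 = 18/5 = 3.6

Step 2 — sample covariance S[i,j] = (1/(n-1)) · Σ_k (x_{k,i} - mean_i) · (x_{k,j} - mean_j), with n-1 = 4.
  S[A,A] = ((3)·(3) + (2)·(2) + (-2)·(-2) + (0)·(0) + (-3)·(-3)) / 4 = 26/4 = 6.5
  S[A,B] = ((3)·(0.4) + (2)·(2.4) + (-2)·(-1.6) + (0)·(-2.6) + (-3)·(1.4)) / 4 = 5/4 = 1.25
  S[B,B] = ((0.4)·(0.4) + (2.4)·(2.4) + (-1.6)·(-1.6) + (-2.6)·(-2.6) + (1.4)·(1.4)) / 4 = 17.2/4 = 4.3

S is symmetric (S[j,i] = S[i,j]). Assembling:

S = [[6.5, 1.25],
 [1.25, 4.3]]


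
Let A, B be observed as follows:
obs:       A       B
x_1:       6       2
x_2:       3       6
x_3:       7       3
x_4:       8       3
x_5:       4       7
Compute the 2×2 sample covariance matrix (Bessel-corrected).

Step 1 — column means:
  mean(A) = (6 + 3 + 7 + 8 + 4) / 5 = 28/5 = 5.6
  mean(B) = (2 + 6 + 3 + 3 + 7) / 5 = 21/5 = 4.2

Step 2 — sample covariance S[i,j] = (1/(n-1)) · Σ_k (x_{k,i} - mean_i) · (x_{k,j} - mean_j), with n-1 = 4.
  S[A,A] = ((0.4)·(0.4) + (-2.6)·(-2.6) + (1.4)·(1.4) + (2.4)·(2.4) + (-1.6)·(-1.6)) / 4 = 17.2/4 = 4.3
  S[A,B] = ((0.4)·(-2.2) + (-2.6)·(1.8) + (1.4)·(-1.2) + (2.4)·(-1.2) + (-1.6)·(2.8)) / 4 = -14.6/4 = -3.65
  S[B,B] = ((-2.2)·(-2.2) + (1.8)·(1.8) + (-1.2)·(-1.2) + (-1.2)·(-1.2) + (2.8)·(2.8)) / 4 = 18.8/4 = 4.7

S is symmetric (S[j,i] = S[i,j]). Assembling:

S = [[4.3, -3.65],
 [-3.65, 4.7]]


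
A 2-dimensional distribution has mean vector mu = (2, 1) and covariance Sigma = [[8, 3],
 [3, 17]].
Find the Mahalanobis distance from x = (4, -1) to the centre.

Step 1 — centre the observation: (x - mu) = (2, -2).

Step 2 — invert Sigma. det(Sigma) = 8·17 - (3)² = 127.
  Sigma^{-1} = (1/det) · [[d, -b], [-b, a]] = [[0.1339, -0.0236],
 [-0.0236, 0.063]].

Step 3 — form the quadratic (x - mu)^T · Sigma^{-1} · (x - mu):
  Sigma^{-1} · (x - mu) = (0.315, -0.1732).
  (x - mu)^T · [Sigma^{-1} · (x - mu)] = (2)·(0.315) + (-2)·(-0.1732) = 0.9764.

Step 4 — take square root: d = √(0.9764) ≈ 0.9881.

d(x, mu) = √(0.9764) ≈ 0.9881


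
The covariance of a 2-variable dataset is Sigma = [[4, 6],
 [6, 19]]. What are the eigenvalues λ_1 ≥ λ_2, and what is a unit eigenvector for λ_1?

Step 1 — characteristic polynomial of 2×2 Sigma:
  det(Sigma - λI) = λ² - trace · λ + det = 0.
  trace = 4 + 19 = 23, det = 4·19 - (6)² = 40.
Step 2 — discriminant:
  Δ = trace² - 4·det = 529 - 160 = 369.
Step 3 — eigenvalues:
  λ = (trace ± √Δ)/2 = (23 ± 19.2094)/2,
  λ_1 = 21.1047,  λ_2 = 1.8953.

Step 4 — unit eigenvector for λ_1: solve (Sigma - λ_1 I)v = 0. First row:
  (4 - 21.1047)·v_x + (6)·v_y = 0, i.e. (-17.1047)·v_x + (6)·v_y = 0,
  so v ∝ (b, λ_1 - a) = (6, 17.1047) = u.
  ||u|| = √((6)² + (17.1047)²) = √(328.5703) ≈ 18.1265,
  v_1 = u/||u|| ≈ (0.331, 0.9436) (||v_1|| = 1).

λ_1 = 21.1047,  λ_2 = 1.8953;  v_1 ≈ (0.331, 0.9436)


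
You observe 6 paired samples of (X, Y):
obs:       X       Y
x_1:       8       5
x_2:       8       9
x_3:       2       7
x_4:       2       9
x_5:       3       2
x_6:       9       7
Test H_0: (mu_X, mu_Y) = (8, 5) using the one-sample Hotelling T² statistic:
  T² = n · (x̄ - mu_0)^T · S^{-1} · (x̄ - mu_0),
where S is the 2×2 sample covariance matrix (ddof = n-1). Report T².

Step 1 — sample mean vector:
  mean(X) = (8 + 8 + 2 + 2 + 3 + 9) / 6 = 32/6 = 5.3333
  mean(Y) = (5 + 9 + 7 + 9 + 2 + 7) / 6 = 39/6 = 6.5
  x̄ = (5.3333, 6.5),  deviation x̄ - mu_0 = (5.3333, 6.5) - (8, 5) = (-2.6667, 1.5).

Step 2 — sample covariance matrix, S[i,j] = (1/(n-1)) · Σ_k (x_{k,i} - mean_i) · (x_{k,j} - mean_j), divisor n-1 = 5:
  S[X,X] = ((2.6667)·(2.6667) + (2.6667)·(2.6667) + (-3.3333)·(-3.3333) + (-3.3333)·(-3.3333) + (-2.3333)·(-2.3333) + (3.6667)·(3.6667)) / 5 = 55.3333/5 = 11.0667
  S[X,Y] = ((2.6667)·(-1.5) + (2.6667)·(2.5) + (-3.3333)·(0.5) + (-3.3333)·(2.5) + (-2.3333)·(-4.5) + (3.6667)·(0.5)) / 5 = 5/5 = 1
  S[Y,Y] = ((-1.5)·(-1.5) + (2.5)·(2.5) + (0.5)·(0.5) + (2.5)·(2.5) + (-4.5)·(-4.5) + (0.5)·(0.5)) / 5 = 35.5/5 = 7.1
  S = [[11.0667, 1],
 [1, 7.1]].

Step 3 — invert S. det(S) = 11.0667·7.1 - (1)² = 77.5733.
  S^{-1} = (1/det) · [[d, -b], [-b, a]] = [[0.0915, -0.0129],
 [-0.0129, 0.1427]].

Step 4 — quadratic form (x̄ - mu_0)^T · S^{-1} · (x̄ - mu_0):
  S^{-1} · (x̄ - mu_0) = (-0.2634, 0.2484),
  (x̄ - mu_0)^T · [...] = (-2.6667)·(-0.2634) + (1.5)·(0.2484) = 1.075.

Step 5 — scale by n: T² = 6 · 1.075 = 6.4498.

T² ≈ 6.4498


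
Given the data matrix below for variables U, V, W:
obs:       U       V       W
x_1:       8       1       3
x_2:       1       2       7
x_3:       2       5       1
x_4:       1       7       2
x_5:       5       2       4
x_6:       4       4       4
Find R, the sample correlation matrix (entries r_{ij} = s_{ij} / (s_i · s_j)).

Step 1 — column means:
  mean(U) = (8 + 1 + 2 + 1 + 5 + 4) / 6 = 21/6 = 3.5
  mean(V) = (1 + 2 + 5 + 7 + 2 + 4) / 6 = 21/6 = 3.5
  mean(W) = (3 + 7 + 1 + 2 + 4 + 4) / 6 = 21/6 = 3.5

Step 2 — sample variances and covariances s[i,j] = (1/(n-1)) · Σ_k (x_{k,i} - mean_i) · (x_{k,j} - mean_j), with n-1 = 5:
  s[U,U] = ((4.5)·(4.5) + (-2.5)·(-2.5) + (-1.5)·(-1.5) + (-2.5)·(-2.5) + (1.5)·(1.5) + (0.5)·(0.5)) / 5 = 37.5/5 = 7.5
  s[U,V] = ((4.5)·(-2.5) + (-2.5)·(-1.5) + (-1.5)·(1.5) + (-2.5)·(3.5) + (1.5)·(-1.5) + (0.5)·(0.5)) / 5 = -20.5/5 = -4.1
  s[U,W] = ((4.5)·(-0.5) + (-2.5)·(3.5) + (-1.5)·(-2.5) + (-2.5)·(-1.5) + (1.5)·(0.5) + (0.5)·(0.5)) / 5 = -2.5/5 = -0.5
  s[V,V] = ((-2.5)·(-2.5) + (-1.5)·(-1.5) + (1.5)·(1.5) + (3.5)·(3.5) + (-1.5)·(-1.5) + (0.5)·(0.5)) / 5 = 25.5/5 = 5.1
  s[V,W] = ((-2.5)·(-0.5) + (-1.5)·(3.5) + (1.5)·(-2.5) + (3.5)·(-1.5) + (-1.5)·(0.5) + (0.5)·(0.5)) / 5 = -13.5/5 = -2.7
  s[W,W] = ((-0.5)·(-0.5) + (3.5)·(3.5) + (-2.5)·(-2.5) + (-1.5)·(-1.5) + (0.5)·(0.5) + (0.5)·(0.5)) / 5 = 21.5/5 = 4.3
  Sample standard deviations s_i = √(s[i,i]):
  s(U) = √(7.5) = 2.7386
  s(V) = √(5.1) = 2.2583
  s(W) = √(4.3) = 2.0736

Step 3 — r_{ij} = s_{ij} / (s_i · s_j):
  r[U,U] = 1 (diagonal).
  r[U,V] = -4.1 / (2.7386 · 2.2583) = -4.1 / 6.1847 = -0.6629
  r[U,W] = -0.5 / (2.7386 · 2.0736) = -0.5 / 5.6789 = -0.088
  r[V,V] = 1 (diagonal).
  r[V,W] = -2.7 / (2.2583 · 2.0736) = -2.7 / 4.6829 = -0.5766
  r[W,W] = 1 (diagonal).

R is symmetric with unit diagonal. Assembling:

R = [[1, -0.6629, -0.088],
 [-0.6629, 1, -0.5766],
 [-0.088, -0.5766, 1]]


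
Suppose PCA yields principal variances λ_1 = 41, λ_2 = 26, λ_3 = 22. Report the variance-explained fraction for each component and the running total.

Step 1 — total variance = trace(Sigma) = Σ λ_i = 41 + 26 + 22 = 89.

Step 2 — fraction explained by component i = λ_i / Σ λ:
  PC1: 41/89 = 0.4607
  PC2: 26/89 = 0.2921
  PC3: 22/89 = 0.2472

Step 3 — cumulative fraction after k components = (λ_1 + ... + λ_k) / Σ λ:
  k = 1: 41/89 = 0.4607
  k = 2: (41 + 26)/89 = 67/89 = 0.7528
  k = 3: (41 + 26 + 22)/89 = 89/89 = 1

Summary (fraction, with percent):

explained: PC1 0.4607 (46.07%), PC2 0.2921 (29.21%), PC3 0.2472 (24.72%);  cumulative: 0.4607, 0.7528, 1


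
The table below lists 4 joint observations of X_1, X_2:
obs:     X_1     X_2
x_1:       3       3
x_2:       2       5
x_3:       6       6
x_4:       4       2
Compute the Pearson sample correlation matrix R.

Step 1 — column means:
  mean(X_1) = (3 + 2 + 6 + 4) / 4 = 15/4 = 3.75
  mean(X_2) = (3 + 5 + 6 + 2) / 4 = 16/4 = 4

Step 2 — sample variances and covariances s[i,j] = (1/(n-1)) · Σ_k (x_{k,i} - mean_i) · (x_{k,j} - mean_j), with n-1 = 3:
  s[X_1,X_1] = ((-0.75)·(-0.75) + (-1.75)·(-1.75) + (2.25)·(2.25) + (0.25)·(0.25)) / 3 = 8.75/3 = 2.9167
  s[X_1,X_2] = ((-0.75)·(-1) + (-1.75)·(1) + (2.25)·(2) + (0.25)·(-2)) / 3 = 3/3 = 1
  s[X_2,X_2] = ((-1)·(-1) + (1)·(1) + (2)·(2) + (-2)·(-2)) / 3 = 10/3 = 3.3333
  Sample standard deviations s_i = √(s[i,i]):
  s(X_1) = √(2.9167) = 1.7078
  s(X_2) = √(3.3333) = 1.8257

Step 3 — r_{ij} = s_{ij} / (s_i · s_j):
  r[X_1,X_1] = 1 (diagonal).
  r[X_1,X_2] = 1 / (1.7078 · 1.8257) = 1 / 3.118 = 0.3207
  r[X_2,X_2] = 1 (diagonal).

R is symmetric with unit diagonal. Assembling:

R = [[1, 0.3207],
 [0.3207, 1]]


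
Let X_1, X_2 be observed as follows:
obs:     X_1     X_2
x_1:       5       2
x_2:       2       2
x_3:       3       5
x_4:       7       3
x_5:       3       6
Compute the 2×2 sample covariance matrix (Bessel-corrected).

Step 1 — column means:
  mean(X_1) = (5 + 2 + 3 + 7 + 3) / 5 = 20/5 = 4
  mean(X_2) = (2 + 2 + 5 + 3 + 6) / 5 = 18/5 = 3.6

Step 2 — sample covariance S[i,j] = (1/(n-1)) · Σ_k (x_{k,i} - mean_i) · (x_{k,j} - mean_j), with n-1 = 4.
  S[X_1,X_1] = ((1)·(1) + (-2)·(-2) + (-1)·(-1) + (3)·(3) + (-1)·(-1)) / 4 = 16/4 = 4
  S[X_1,X_2] = ((1)·(-1.6) + (-2)·(-1.6) + (-1)·(1.4) + (3)·(-0.6) + (-1)·(2.4)) / 4 = -4/4 = -1
  S[X_2,X_2] = ((-1.6)·(-1.6) + (-1.6)·(-1.6) + (1.4)·(1.4) + (-0.6)·(-0.6) + (2.4)·(2.4)) / 4 = 13.2/4 = 3.3

S is symmetric (S[j,i] = S[i,j]). Assembling:

S = [[4, -1],
 [-1, 3.3]]


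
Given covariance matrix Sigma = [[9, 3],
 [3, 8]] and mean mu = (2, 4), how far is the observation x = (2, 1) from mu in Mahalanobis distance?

Step 1 — centre the observation: (x - mu) = (0, -3).

Step 2 — invert Sigma. det(Sigma) = 9·8 - (3)² = 63.
  Sigma^{-1} = (1/det) · [[d, -b], [-b, a]] = [[0.127, -0.0476],
 [-0.0476, 0.1429]].

Step 3 — form the quadratic (x - mu)^T · Sigma^{-1} · (x - mu):
  Sigma^{-1} · (x - mu) = (0.1429, -0.4286).
  (x - mu)^T · [Sigma^{-1} · (x - mu)] = (0)·(0.1429) + (-3)·(-0.4286) = 1.2857.

Step 4 — take square root: d = √(1.2857) ≈ 1.1339.

d(x, mu) = √(1.2857) ≈ 1.1339


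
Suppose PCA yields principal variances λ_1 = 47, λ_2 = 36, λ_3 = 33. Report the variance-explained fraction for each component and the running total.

Step 1 — total variance = trace(Sigma) = Σ λ_i = 47 + 36 + 33 = 116.

Step 2 — fraction explained by component i = λ_i / Σ λ:
  PC1: 47/116 = 0.4052
  PC2: 36/116 = 0.3103
  PC3: 33/116 = 0.2845

Step 3 — cumulative fraction after k components = (λ_1 + ... + λ_k) / Σ λ:
  k = 1: 47/116 = 0.4052
  k = 2: (47 + 36)/116 = 83/116 = 0.7155
  k = 3: (47 + 36 + 33)/116 = 116/116 = 1

Summary (fraction, with percent):

explained: PC1 0.4052 (40.52%), PC2 0.3103 (31.03%), PC3 0.2845 (28.45%);  cumulative: 0.4052, 0.7155, 1


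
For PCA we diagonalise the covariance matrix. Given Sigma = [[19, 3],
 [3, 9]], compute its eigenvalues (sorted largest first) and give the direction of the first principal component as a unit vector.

Step 1 — characteristic polynomial of 2×2 Sigma:
  det(Sigma - λI) = λ² - trace · λ + det = 0.
  trace = 19 + 9 = 28, det = 19·9 - (3)² = 162.
Step 2 — discriminant:
  Δ = trace² - 4·det = 784 - 648 = 136.
Step 3 — eigenvalues:
  λ = (trace ± √Δ)/2 = (28 ± 11.6619)/2,
  λ_1 = 19.831,  λ_2 = 8.169.

Step 4 — unit eigenvector for λ_1: solve (Sigma - λ_1 I)v = 0. First row:
  (19 - 19.831)·v_x + (3)·v_y = 0, i.e. (-0.831)·v_x + (3)·v_y = 0,
  so v ∝ (b, λ_1 - a) = (3, 0.831) = u.
  ||u|| = √((3)² + (0.831)²) = √(9.6905) ≈ 3.113,
  v_1 = u/||u|| ≈ (0.9637, 0.2669) (||v_1|| = 1).

λ_1 = 19.831,  λ_2 = 8.169;  v_1 ≈ (0.9637, 0.2669)


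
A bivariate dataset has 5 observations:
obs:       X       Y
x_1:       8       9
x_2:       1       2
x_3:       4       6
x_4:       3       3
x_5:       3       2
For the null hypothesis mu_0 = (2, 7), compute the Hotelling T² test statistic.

Step 1 — sample mean vector:
  mean(X) = (8 + 1 + 4 + 3 + 3) / 5 = 19/5 = 3.8
  mean(Y) = (9 + 2 + 6 + 3 + 2) / 5 = 22/5 = 4.4
  x̄ = (3.8, 4.4),  deviation x̄ - mu_0 = (3.8, 4.4) - (2, 7) = (1.8, -2.6).

Step 2 — sample covariance matrix, S[i,j] = (1/(n-1)) · Σ_k (x_{k,i} - mean_i) · (x_{k,j} - mean_j), divisor n-1 = 4:
  S[X,X] = ((4.2)·(4.2) + (-2.8)·(-2.8) + (0.2)·(0.2) + (-0.8)·(-0.8) + (-0.8)·(-0.8)) / 4 = 26.8/4 = 6.7
  S[X,Y] = ((4.2)·(4.6) + (-2.8)·(-2.4) + (0.2)·(1.6) + (-0.8)·(-1.4) + (-0.8)·(-2.4)) / 4 = 29.4/4 = 7.35
  S[Y,Y] = ((4.6)·(4.6) + (-2.4)·(-2.4) + (1.6)·(1.6) + (-1.4)·(-1.4) + (-2.4)·(-2.4)) / 4 = 37.2/4 = 9.3
  S = [[6.7, 7.35],
 [7.35, 9.3]].

Step 3 — invert S. det(S) = 6.7·9.3 - (7.35)² = 8.2875.
  S^{-1} = (1/det) · [[d, -b], [-b, a]] = [[1.1222, -0.8869],
 [-0.8869, 0.8084]].

Step 4 — quadratic form (x̄ - mu_0)^T · S^{-1} · (x̄ - mu_0):
  S^{-1} · (x̄ - mu_0) = (4.3258, -3.6983),
  (x̄ - mu_0)^T · [...] = (1.8)·(4.3258) + (-2.6)·(-3.6983) = 17.4021.

Step 5 — scale by n: T² = 5 · 17.4021 = 87.0106.

T² ≈ 87.0106
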